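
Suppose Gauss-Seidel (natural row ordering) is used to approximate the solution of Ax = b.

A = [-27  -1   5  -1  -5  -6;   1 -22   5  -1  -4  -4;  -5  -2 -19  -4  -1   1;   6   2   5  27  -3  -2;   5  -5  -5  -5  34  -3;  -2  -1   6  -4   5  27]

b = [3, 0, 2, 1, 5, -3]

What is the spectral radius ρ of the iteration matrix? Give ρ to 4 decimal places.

0.1702

Diagonal D = diag(-27, -22, -19, 27, 34, 27); L, U strict lower/upper.
GS T = -(D+L)⁻¹U: row 0 first, T[0,5] = -(-6)/(-27) = -0.2222; later rows by forward substitution.
  T[0,:] = [+0.0000  -0.0370  +0.1852  -0.0370  -0.1852  -0.2222]
  T[1,:] = [+0.0000  -0.0017  +0.2357  -0.0471  -0.1902  -0.1919]
  T[2,:] = [+0.0000  +0.0099  -0.0735  -0.1958  +0.0161  +0.1313]
  T[3,:] = [+0.0000  +0.0065  -0.0450  +0.0480  +0.1634  +0.1134]
  T[4,:] = [+0.0000  +0.0076  -0.0100  -0.0232  +0.0257  +0.1287]
  T[5,:] = [+0.0000  -0.0055  +0.0340  +0.0504  -0.0049  -0.0598]
|eigenvalues of T|: 0.1702, 0.0835, 0.0835, 0.0646, 0.0168, 0.0000.
ρ = 0.1702; 0.1702 < 1: convergent.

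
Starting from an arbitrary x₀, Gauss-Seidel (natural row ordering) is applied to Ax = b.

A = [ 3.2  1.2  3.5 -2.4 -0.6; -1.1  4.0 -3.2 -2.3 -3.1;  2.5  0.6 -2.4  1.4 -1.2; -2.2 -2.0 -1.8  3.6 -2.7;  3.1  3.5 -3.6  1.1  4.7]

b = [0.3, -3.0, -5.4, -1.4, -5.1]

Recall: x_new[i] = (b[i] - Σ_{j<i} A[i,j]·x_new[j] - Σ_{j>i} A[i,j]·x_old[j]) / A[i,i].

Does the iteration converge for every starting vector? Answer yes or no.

no

A = D + L + U where D = diag(3.2, 4, -2.4, 3.6, 4.7).
GS T = -(D+L)⁻¹U: row 0 first, T[0,1] = -(1.2)/(3.2) = -0.3750; later rows by forward substitution.
  T[0,:] = [+0.0000 -0.3750 -1.0938 +0.7500 +0.1875]
  T[1,:] = [+0.0000 -0.1031 +0.4992 +0.7812 +0.8266]
  T[2,:] = [+0.0000 -0.4164 -1.0145 +1.5599 -0.0980]
  T[3,:] = [+0.0000 -0.4947 -0.8983 +1.6723 +1.2748]
  T[4,:] = [+0.0000 +0.1210 -0.2172 -0.2730 -1.1126]
|eigenvalues of T|: 1.3076, 0.8738, 0.8738, 0.0867, 0.0000.
spectral radius ρ = 1.3076; 1.3076 > 1, so it fails to converge.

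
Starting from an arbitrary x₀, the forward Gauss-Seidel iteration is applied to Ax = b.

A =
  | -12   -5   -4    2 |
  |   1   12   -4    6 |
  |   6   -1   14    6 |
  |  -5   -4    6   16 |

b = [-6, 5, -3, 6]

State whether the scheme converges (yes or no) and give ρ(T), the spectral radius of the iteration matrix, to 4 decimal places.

yes, ρ = 0.6424

Diagonal D = diag(-12, 12, 14, 16); L, U strict lower/upper.
Gauss-Seidel: T = -(D+L)⁻¹U, row 0 first, T[0,2] = -(-4)/(-12) = -0.3333; later rows by forward substitution.
  T[0,:] = [+0.0000, -0.4167, -0.3333, +0.1667]
  T[1,:] = [+0.0000, +0.0347, +0.3611, -0.5139]
  T[2,:] = [+0.0000, +0.1811, +0.1687, -0.5367]
  T[3,:] = [+0.0000, -0.1894, -0.0771, +0.1249]
|roots of det(T-λI)|: 0.6424, 0.1702, 0.1702, 0.0000.
spectral radius ρ = 0.6424; 0.6424 < 1, so it converges for any x₀.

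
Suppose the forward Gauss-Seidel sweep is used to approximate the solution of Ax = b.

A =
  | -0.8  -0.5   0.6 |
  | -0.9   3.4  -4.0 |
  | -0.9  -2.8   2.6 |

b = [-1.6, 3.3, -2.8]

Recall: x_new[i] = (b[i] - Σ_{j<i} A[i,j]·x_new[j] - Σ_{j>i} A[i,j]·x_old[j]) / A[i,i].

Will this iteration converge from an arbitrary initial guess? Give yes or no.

Split A = D + L + U, D = diag(-0.8, 3.4, 2.6).
Gauss-Seidel: T = -(D+L)⁻¹U, row 0 first, T[0,1] = -(-0.5)/(-0.8) = -0.6250; later rows by forward substitution.
  T[0,:] = [+0.0000  -0.6250  +0.7500]
  T[1,:] = [+0.0000  -0.1654  +1.3750]
  T[2,:] = [+0.0000  -0.3945  +1.7404]
moduli |λ_i(T)| = 1.3921, 0.1828, 0.0000.
spectral radius ρ = 1.3921; 1.3921 > 1: divergent.

no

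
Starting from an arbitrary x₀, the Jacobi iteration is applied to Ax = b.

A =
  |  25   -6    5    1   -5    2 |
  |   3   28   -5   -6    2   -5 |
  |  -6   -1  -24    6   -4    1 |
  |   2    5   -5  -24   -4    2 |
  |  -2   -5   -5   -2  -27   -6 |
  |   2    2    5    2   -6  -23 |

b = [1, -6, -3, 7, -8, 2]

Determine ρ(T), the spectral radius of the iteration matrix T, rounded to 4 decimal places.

0.5349

Write A = D+L+U with D = diag(25, 28, -24, -24, -27, -23).
Jacobi: T = -D⁻¹(L+U), T[3,2] = -(-5)/(-24) = -0.2083; T[3,3] = 0.
  T[0,:] = [+0.0000  +0.2400  -0.2000  -0.0400  +0.2000  -0.0800]
  T[1,:] = [-0.1071  +0.0000  +0.1786  +0.2143  -0.0714  +0.1786]
  T[2,:] = [-0.2500  -0.0417  +0.0000  +0.2500  -0.1667  +0.0417]
  T[3,:] = [+0.0833  +0.2083  -0.2083  +0.0000  -0.1667  +0.0833]
  T[4,:] = [-0.0741  -0.1852  -0.1852  -0.0741  +0.0000  -0.2222]
  T[5,:] = [+0.0870  +0.0870  +0.2174  +0.0870  -0.2609  +0.0000]
|eigenvalues of T|: 0.5349, 0.2667, 0.2667, 0.1922, 0.1922, 0.0632.
spectral radius ρ = 0.5349; 0.5349 < 1: convergent.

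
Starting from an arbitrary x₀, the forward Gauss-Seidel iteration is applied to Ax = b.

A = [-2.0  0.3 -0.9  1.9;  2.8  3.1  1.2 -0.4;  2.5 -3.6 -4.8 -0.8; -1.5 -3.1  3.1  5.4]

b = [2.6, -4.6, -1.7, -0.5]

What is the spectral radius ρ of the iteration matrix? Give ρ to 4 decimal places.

0.8554

Diagonal D = diag(-2, 3.1, -4.8, 5.4); L, U strict lower/upper.
GS T = -(D+L)⁻¹U: row 0 first, T[0,2] = -(-0.9)/(-2) = -0.4500; later rows by forward substitution.
  T[0,:] = [+0.0000 +0.1500 -0.4500 +0.9500]
  T[1,:] = [+0.0000 -0.1355 +0.0194 -0.7290]
  T[2,:] = [+0.0000 +0.1797 -0.2489 +0.8749]
  T[3,:] = [+0.0000 -0.1393 +0.0290 -0.6569]
|eigenvalues of T|: 0.8554, 0.2014, 0.0156, 0.0000.
spectral radius ρ = 0.8554; 0.8554 < 1: convergent.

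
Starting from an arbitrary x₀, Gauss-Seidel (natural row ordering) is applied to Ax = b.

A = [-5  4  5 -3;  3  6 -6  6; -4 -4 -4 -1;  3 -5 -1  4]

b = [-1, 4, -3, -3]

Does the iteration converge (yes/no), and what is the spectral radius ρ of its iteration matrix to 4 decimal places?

Split A = D + L + U, D = diag(-5, 6, -4, 4).
T_GS = -(D+L)⁻¹U: row 0 first, T[0,2] = -(5)/(-5) = +1.0000; later rows by forward substitution.
  T[0,:] = [+0.0000 +0.8000 +1.0000 -0.6000]
  T[1,:] = [+0.0000 -0.4000 +0.5000 -0.7000]
  T[2,:] = [+0.0000 -0.4000 -1.5000 +1.0500]
  T[3,:] = [+0.0000 -1.2000 -0.5000 -0.1625]
|λ(T)| sorted: 1.4380, 0.7615, 0.1370, 0.0000.
ρ(T) = max|λ| = 1.4380; 1.4380 > 1, so it fails to converge.

no, ρ = 1.4380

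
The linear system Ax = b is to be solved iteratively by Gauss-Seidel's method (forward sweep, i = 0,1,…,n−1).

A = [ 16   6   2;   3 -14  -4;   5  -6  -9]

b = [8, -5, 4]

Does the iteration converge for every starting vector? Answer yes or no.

Write A = D+L+U with D = diag(16, -14, -9).
Gauss-Seidel: T = -(D+L)⁻¹U, row 0 first, T[0,2] = -(2)/(16) = -0.1250; later rows by forward substitution.
  T[0,:] = [+0.0000 -0.3750 -0.1250]
  T[1,:] = [+0.0000 -0.0804 -0.3125]
  T[2,:] = [+0.0000 -0.1548 +0.1389]
eigenvalue magnitudes: 0.2750, 0.2165, 0.0000.
ρ(T) = max|λ| = 0.2750; 0.2750 < 1, so it converges for any x₀.

yes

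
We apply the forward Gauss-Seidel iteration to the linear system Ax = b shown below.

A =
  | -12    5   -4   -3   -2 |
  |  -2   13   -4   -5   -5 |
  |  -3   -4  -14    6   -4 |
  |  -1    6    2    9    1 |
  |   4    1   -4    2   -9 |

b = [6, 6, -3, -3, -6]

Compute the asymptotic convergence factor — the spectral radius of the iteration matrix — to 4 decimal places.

Write A = D+L+U with D = diag(-12, 13, -14, 9, -9).
Gauss-Seidel: T = -(D+L)⁻¹U, row 0 first, T[0,2] = -(-4)/(-12) = -0.3333; later rows by forward substitution.
  T[0,:] = [+0.0000 +0.4167 -0.3333 -0.2500 -0.1667]
  T[1,:] = [+0.0000 +0.0641 +0.2564 +0.3462 +0.3590]
  T[2,:] = [+0.0000 -0.1076 -0.0018 +0.3832 -0.3526]
  T[3,:] = [+0.0000 +0.0275 -0.2076 -0.3437 -0.2906]
  T[4,:] = [+0.0000 +0.2462 -0.1650 -0.3194 +0.0579]
|roots of det(T-λI)|: 0.5329, 0.3022, 0.1334, 0.1263, 0.0000.
ρ = 0.5329; 0.5329 < 1 ⇒ converges.

0.5329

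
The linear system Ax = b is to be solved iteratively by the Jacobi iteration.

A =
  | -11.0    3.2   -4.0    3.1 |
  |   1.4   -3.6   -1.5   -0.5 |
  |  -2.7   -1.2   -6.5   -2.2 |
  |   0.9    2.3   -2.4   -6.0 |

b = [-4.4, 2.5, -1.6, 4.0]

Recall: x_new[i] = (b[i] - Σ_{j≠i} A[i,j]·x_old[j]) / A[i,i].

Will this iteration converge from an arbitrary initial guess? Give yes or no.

Split A = D + L + U, D = diag(-11, -3.6, -6.5, -6).
Jacobi T = -D⁻¹(L+U): T[0,2] = -(-4)/(-11) = -0.3636; T[0,0] = 0.
  T[0,:] = [+0.0000  +0.2909  -0.3636  +0.2818]
  T[1,:] = [+0.3889  +0.0000  -0.4167  -0.1389]
  T[2,:] = [-0.4154  -0.1846  +0.0000  -0.3385]
  T[3,:] = [+0.1500  +0.3833  -0.4000  +0.0000]
eigenvalue magnitudes: 0.8730, 0.3531, 0.3531, 0.3000.
ρ = 0.8730; 0.8730 < 1 ⇒ converges.

yes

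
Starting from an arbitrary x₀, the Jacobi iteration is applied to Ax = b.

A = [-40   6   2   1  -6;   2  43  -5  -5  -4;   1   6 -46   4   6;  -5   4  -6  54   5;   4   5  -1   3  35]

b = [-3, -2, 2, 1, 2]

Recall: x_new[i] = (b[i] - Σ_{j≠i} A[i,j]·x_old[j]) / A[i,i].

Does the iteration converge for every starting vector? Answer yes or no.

A = D + L + U where D = diag(-40, 43, -46, 54, 35).
T_J = -D⁻¹(L+U): T[1,2] = -(-5)/(43) = +0.1163; T[1,1] = 0.
  T[0,:] = [+0.0000  +0.1500  +0.0500  +0.0250  -0.1500]
  T[1,:] = [-0.0465  +0.0000  +0.1163  +0.1163  +0.0930]
  T[2,:] = [+0.0217  +0.1304  +0.0000  +0.0870  +0.1304]
  T[3,:] = [+0.0926  -0.0741  +0.1111  +0.0000  -0.0926]
  T[4,:] = [-0.1143  -0.1429  +0.0286  -0.0857  +0.0000]
eigenvalue magnitudes: 0.1948, 0.1477, 0.1477, 0.1172, 0.1172.
ρ = 0.1948; 0.1948 < 1: convergent.

yes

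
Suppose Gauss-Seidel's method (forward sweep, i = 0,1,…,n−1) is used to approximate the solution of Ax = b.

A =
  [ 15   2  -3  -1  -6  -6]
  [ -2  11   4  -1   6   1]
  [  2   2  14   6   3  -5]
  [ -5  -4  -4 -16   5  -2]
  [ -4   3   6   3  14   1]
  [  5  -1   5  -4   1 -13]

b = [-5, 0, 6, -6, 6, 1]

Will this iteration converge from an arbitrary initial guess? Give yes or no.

yes

Diagonal D = diag(15, 11, 14, -16, 14, -13); L, U strict lower/upper.
Gauss-Seidel: T = -(D+L)⁻¹U, row 0 first, T[0,1] = -(2)/(15) = -0.1333; later rows by forward substitution.
  T[0,:] = [+0.0000  -0.1333  +0.2000  +0.0667  +0.4000  +0.4000]
  T[1,:] = [+0.0000  -0.0242  -0.3273  +0.1030  -0.4727  -0.0182]
  T[2,:] = [+0.0000  +0.0225  +0.0182  -0.4528  -0.2039  +0.3026]
  T[3,:] = [+0.0000  +0.0421  +0.0148  +0.0666  +0.3567  -0.3211]
  T[4,:] = [+0.0000  -0.0516  +0.1163  +0.1768  +0.2265  -0.0141]
  T[5,:] = [+0.0000  -0.0577  +0.1135  -0.1633  +0.0195  +0.3693]
|λ(T)| sorted: 0.6063, 0.2232, 0.2117, 0.1005, 0.0620, 0.0000.
ρ(T) = max|λ| = 0.6063; 0.6063 < 1 ⇒ converges.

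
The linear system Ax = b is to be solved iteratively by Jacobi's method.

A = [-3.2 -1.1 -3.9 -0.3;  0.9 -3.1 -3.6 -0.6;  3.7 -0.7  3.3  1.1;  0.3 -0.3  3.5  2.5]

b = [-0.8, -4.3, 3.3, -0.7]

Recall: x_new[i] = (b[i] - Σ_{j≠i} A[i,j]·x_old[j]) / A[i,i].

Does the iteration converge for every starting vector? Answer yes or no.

no

A = D + L + U where D = diag(-3.2, -3.1, 3.3, 2.5).
Jacobi: T = -D⁻¹(L+U), T[2,1] = -(-0.7)/(3.3) = +0.2121; T[2,2] = 0.
  T[0,:] = [+0.0000  -0.3438  -1.2188  -0.0938]
  T[1,:] = [+0.2903  +0.0000  -1.1613  -0.1935]
  T[2,:] = [-1.1212  +0.2121  +0.0000  -0.3333]
  T[3,:] = [-0.1200  +0.1200  -1.4000  +0.0000]
eigenvalue magnitudes: 1.4200, 1.0289, 0.3728, 0.3728.
spectral radius ρ = 1.4200; 1.4200 > 1 ⇒ diverges.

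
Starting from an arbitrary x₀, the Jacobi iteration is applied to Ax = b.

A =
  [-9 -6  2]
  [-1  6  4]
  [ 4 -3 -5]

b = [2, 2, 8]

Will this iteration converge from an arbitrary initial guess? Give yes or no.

yes

Split A = D + L + U, D = diag(-9, 6, -5).
Jacobi: T = -D⁻¹(L+U), T[2,0] = -(4)/(-5) = +0.8000; T[2,2] = 0.
  T[0,:] = [+0.0000, -0.6667, +0.2222]
  T[1,:] = [+0.1667, +0.0000, -0.6667]
  T[2,:] = [+0.8000, -0.6000, +0.0000]
|λ(T)| sorted: 0.9122, 0.6045, 0.6045.
ρ(T) = max|λ| = 0.9122; 0.9122 < 1, so it converges for any x₀.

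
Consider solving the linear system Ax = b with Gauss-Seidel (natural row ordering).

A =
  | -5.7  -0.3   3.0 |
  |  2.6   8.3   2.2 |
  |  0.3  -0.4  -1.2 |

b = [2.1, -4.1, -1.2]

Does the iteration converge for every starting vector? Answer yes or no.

Write A = D+L+U with D = diag(-5.7, 8.3, -1.2).
Gauss-Seidel: T = -(D+L)⁻¹U, row 0 first, T[0,2] = -(3)/(-5.7) = +0.5263; later rows by forward substitution.
  T[0,:] = [+0.0000, -0.0526, +0.5263]
  T[1,:] = [+0.0000, +0.0165, -0.4299]
  T[2,:] = [+0.0000, -0.0187, +0.2749]
|roots of det(T-λI)|: 0.3029, 0.0115, 0.0000.
spectral radius ρ = 0.3029; 0.3029 < 1, so it converges for any x₀.

yes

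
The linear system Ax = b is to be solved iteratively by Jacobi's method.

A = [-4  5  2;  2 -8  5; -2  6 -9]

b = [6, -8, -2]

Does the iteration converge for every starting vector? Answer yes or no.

Let D = diag(-4, -8, -9); L, U the strict triangles.
T_J = -D⁻¹(L+U): T[0,1] = -(5)/(-4) = +1.2500; T[0,0] = 0.
  T[0,:] = [+0.0000, +1.2500, +0.5000]
  T[1,:] = [+0.2500, +0.0000, +0.6250]
  T[2,:] = [-0.2222, +0.6667, +0.0000]
|roots of det(T-λI)|: 0.8510, 0.6992, 0.1517.
ρ(T) = max|λ| = 0.8510; 0.8510 < 1 ⇒ converges.

yes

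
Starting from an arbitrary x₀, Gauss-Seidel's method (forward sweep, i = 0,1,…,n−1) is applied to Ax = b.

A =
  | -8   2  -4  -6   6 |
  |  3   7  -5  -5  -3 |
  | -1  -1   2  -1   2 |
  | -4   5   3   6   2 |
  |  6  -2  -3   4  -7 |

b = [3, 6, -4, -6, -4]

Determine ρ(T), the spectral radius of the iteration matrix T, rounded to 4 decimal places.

1.4867

Split A = D + L + U, D = diag(-8, 7, 2, 6, -7).
T_GS = -(D+L)⁻¹U: row 0 first, T[0,2] = -(-4)/(-8) = -0.5000; later rows by forward substitution.
  T[0,:] = [+0.0000  +0.2500  -0.5000  -0.7500  +0.7500]
  T[1,:] = [+0.0000  -0.1071  +0.9286  +1.0357  +0.1071]
  T[2,:] = [+0.0000  +0.0714  +0.2143  +0.6429  -0.5714]
  T[3,:] = [+0.0000  +0.2202  -1.2143  -1.6845  +0.3631]
  T[4,:] = [+0.0000  +0.3401  -1.4796  -2.1769  +1.0646]
|λ(T)| sorted: 1.4867, 0.9969, 0.1432, 0.1202, 0.0000.
spectral radius ρ = 1.4867; 1.4867 > 1: divergent.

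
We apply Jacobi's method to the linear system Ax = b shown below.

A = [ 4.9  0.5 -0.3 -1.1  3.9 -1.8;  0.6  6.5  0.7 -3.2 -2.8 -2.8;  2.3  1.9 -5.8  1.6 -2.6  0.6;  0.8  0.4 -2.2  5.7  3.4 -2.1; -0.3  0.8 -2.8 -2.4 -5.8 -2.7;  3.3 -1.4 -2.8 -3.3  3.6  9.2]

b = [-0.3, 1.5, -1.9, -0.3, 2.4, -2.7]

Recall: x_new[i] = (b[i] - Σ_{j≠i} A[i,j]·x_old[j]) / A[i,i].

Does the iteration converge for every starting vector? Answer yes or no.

Write A = D+L+U with D = diag(4.9, 6.5, -5.8, 5.7, -5.8, 9.2).
T_J = -D⁻¹(L+U): T[2,1] = -(1.9)/(-5.8) = +0.3276; T[2,2] = 0.
  T[0,:] = [+0.0000  -0.1020  +0.0612  +0.2245  -0.7959  +0.3673]
  T[1,:] = [-0.0923  +0.0000  -0.1077  +0.4923  +0.4308  +0.4308]
  T[2,:] = [+0.3966  +0.3276  +0.0000  +0.2759  -0.4483  +0.1034]
  T[3,:] = [-0.1404  -0.0702  +0.3860  +0.0000  -0.5965  +0.3684]
  T[4,:] = [-0.0517  +0.1379  -0.4828  -0.4138  +0.0000  -0.4655]
  T[5,:] = [-0.3587  +0.1522  +0.3043  +0.3587  -0.3913  +0.0000]
|roots of det(T-λI)|: 1.1662, 0.7801, 0.5373, 0.5373, 0.3330, 0.3163.
spectral radius ρ = 1.1662; 1.1662 > 1 ⇒ diverges.

no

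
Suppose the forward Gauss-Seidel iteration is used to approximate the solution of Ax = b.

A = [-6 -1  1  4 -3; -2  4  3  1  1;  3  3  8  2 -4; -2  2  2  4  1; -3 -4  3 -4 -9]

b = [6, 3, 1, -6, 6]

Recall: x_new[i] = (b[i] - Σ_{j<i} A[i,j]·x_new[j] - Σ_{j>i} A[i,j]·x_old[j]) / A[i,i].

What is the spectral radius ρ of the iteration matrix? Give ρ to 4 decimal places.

Diagonal D = diag(-6, 4, 8, 4, -9); L, U strict lower/upper.
Gauss-Seidel: T = -(D+L)⁻¹U, row 0 first, T[0,2] = -(1)/(-6) = +0.1667; later rows by forward substitution.
  T[0,:] = [+0.0000 -0.1667 +0.1667 +0.6667 -0.5000]
  T[1,:] = [+0.0000 -0.0833 -0.6667 +0.0833 -0.5000]
  T[2,:] = [+0.0000 +0.0938 +0.1875 -0.5312 +0.8750]
  T[3,:] = [+0.0000 -0.0885 +0.3229 +0.5573 -0.6875]
  T[4,:] = [+0.0000 +0.1632 +0.1597 -0.6840 +0.9861]
eigenvalue magnitudes: 1.2897, 0.4790, 0.0649, 0.0649, 0.0000.
ρ(T) = max|λ| = 1.2897; 1.2897 > 1: divergent.

1.2897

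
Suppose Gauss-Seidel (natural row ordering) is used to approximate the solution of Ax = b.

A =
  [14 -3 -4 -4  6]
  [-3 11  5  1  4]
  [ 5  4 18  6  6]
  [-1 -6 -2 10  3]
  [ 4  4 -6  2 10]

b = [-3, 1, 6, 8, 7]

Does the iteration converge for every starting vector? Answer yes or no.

Diagonal D = diag(14, 11, 18, 10, 10); L, U strict lower/upper.
T_GS = -(D+L)⁻¹U: row 0 first, T[0,4] = -(6)/(14) = -0.4286; later rows by forward substitution.
  T[0,:] = [+0.0000, +0.2143, +0.2857, +0.2857, -0.4286]
  T[1,:] = [+0.0000, +0.0584, -0.3766, -0.0130, -0.4805]
  T[2,:] = [+0.0000, -0.0725, +0.0043, -0.4098, -0.1075]
  T[3,:] = [+0.0000, +0.0420, -0.1965, -0.0612, -0.6527]
  T[4,:] = [+0.0000, -0.1610, +0.0783, -0.3427, +0.4297]
|eigenvalues of T|: 0.8556, 0.5181, 0.0937, 0.0937, 0.0000.
ρ(T) = max|λ| = 0.8556; 0.8556 < 1 ⇒ converges.

yes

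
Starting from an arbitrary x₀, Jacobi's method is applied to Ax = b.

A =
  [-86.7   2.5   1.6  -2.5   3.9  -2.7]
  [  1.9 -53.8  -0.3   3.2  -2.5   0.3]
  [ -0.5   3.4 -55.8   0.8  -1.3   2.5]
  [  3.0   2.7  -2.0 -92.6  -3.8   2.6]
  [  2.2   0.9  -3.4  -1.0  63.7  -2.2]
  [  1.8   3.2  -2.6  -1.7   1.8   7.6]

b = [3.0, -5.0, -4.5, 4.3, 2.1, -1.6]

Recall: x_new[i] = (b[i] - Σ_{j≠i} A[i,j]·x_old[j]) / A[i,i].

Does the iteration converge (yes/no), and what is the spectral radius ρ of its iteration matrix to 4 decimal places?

A = D + L + U where D = diag(-86.7, -53.8, -55.8, -92.6, 63.7, 7.6).
Jacobi T = -D⁻¹(L+U): T[5,2] = -(-2.6)/(7.6) = +0.3421; T[5,5] = 0.
  T[0,:] = [+0.0000, +0.0288, +0.0185, -0.0288, +0.0450, -0.0311]
  T[1,:] = [+0.0353, +0.0000, -0.0056, +0.0595, -0.0465, +0.0056]
  T[2,:] = [-0.0090, +0.0609, +0.0000, +0.0143, -0.0233, +0.0448]
  T[3,:] = [+0.0324, +0.0292, -0.0216, +0.0000, -0.0410, +0.0281]
  T[4,:] = [-0.0345, -0.0141, +0.0534, +0.0157, +0.0000, +0.0345]
  T[5,:] = [-0.2368, -0.4211, +0.3421, +0.2237, -0.2368, +0.0000]
|roots of det(T-λI)|: 0.1654, 0.0880, 0.0880, 0.0763, 0.0380, 0.0380.
ρ(T) = max|λ| = 0.1654; 0.1654 < 1: convergent.

yes, ρ = 0.1654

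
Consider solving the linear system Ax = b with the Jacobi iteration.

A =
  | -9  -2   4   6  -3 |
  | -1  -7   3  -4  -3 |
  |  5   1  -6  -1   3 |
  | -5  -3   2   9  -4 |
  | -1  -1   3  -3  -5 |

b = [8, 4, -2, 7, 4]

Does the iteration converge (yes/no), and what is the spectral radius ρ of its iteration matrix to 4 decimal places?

Write A = D+L+U with D = diag(-9, -7, -6, 9, -5).
Jacobi: T = -D⁻¹(L+U), T[3,0] = -(-5)/(9) = +0.5556; T[3,3] = 0.
  T[0,:] = [+0.0000, -0.2222, +0.4444, +0.6667, -0.3333]
  T[1,:] = [-0.1429, +0.0000, +0.4286, -0.5714, -0.4286]
  T[2,:] = [+0.8333, +0.1667, +0.0000, -0.1667, +0.5000]
  T[3,:] = [+0.5556, +0.3333, -0.2222, +0.0000, +0.4444]
  T[4,:] = [-0.2000, -0.2000, +0.6000, -0.6000, +0.0000]
eigenvalue magnitudes: 1.1468, 0.7685, 0.3855, 0.3855, 0.3792.
ρ = 1.1468; 1.1468 > 1: divergent.

no, ρ = 1.1468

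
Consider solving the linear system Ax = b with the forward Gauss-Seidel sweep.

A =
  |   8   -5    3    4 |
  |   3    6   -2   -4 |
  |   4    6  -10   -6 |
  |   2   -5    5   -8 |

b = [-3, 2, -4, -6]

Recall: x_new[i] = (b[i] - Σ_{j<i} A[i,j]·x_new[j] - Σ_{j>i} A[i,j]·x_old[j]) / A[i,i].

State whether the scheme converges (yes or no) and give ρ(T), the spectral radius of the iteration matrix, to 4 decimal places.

A = D + L + U where D = diag(8, 6, -10, -8).
T_GS = -(D+L)⁻¹U: row 0 first, T[0,2] = -(3)/(8) = -0.3750; later rows by forward substitution.
  T[0,:] = [+0.0000  +0.6250  -0.3750  -0.5000]
  T[1,:] = [+0.0000  -0.3125  +0.5208  +0.9167]
  T[2,:] = [+0.0000  +0.0625  +0.1625  -0.2500]
  T[3,:] = [+0.0000  +0.3906  -0.3177  -0.8542]
|roots of det(T-λI)|: 1.3197, 0.1925, 0.1230, 0.0000.
spectral radius ρ = 1.3197; 1.3197 > 1: divergent.

no, ρ = 1.3197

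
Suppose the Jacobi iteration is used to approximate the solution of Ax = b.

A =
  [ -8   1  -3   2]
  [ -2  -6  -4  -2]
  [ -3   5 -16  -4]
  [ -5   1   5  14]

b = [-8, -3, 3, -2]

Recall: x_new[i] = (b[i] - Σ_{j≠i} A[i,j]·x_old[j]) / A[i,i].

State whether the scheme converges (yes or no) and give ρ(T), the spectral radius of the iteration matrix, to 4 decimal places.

yes, ρ = 0.5998

Diagonal D = diag(-8, -6, -16, 14); L, U strict lower/upper.
Jacobi: T = -D⁻¹(L+U), T[1,3] = -(-2)/(-6) = -0.3333; T[1,1] = 0.
  T[0,:] = [+0.0000  +0.1250  -0.3750  +0.2500]
  T[1,:] = [-0.3333  +0.0000  -0.6667  -0.3333]
  T[2,:] = [-0.1875  +0.3125  +0.0000  -0.2500]
  T[3,:] = [+0.3571  -0.0714  -0.3571  +0.0000]
|eigenvalues of T|: 0.5998, 0.4979, 0.4979, 0.3265.
ρ(T) = max|λ| = 0.5998; 0.5998 < 1: convergent.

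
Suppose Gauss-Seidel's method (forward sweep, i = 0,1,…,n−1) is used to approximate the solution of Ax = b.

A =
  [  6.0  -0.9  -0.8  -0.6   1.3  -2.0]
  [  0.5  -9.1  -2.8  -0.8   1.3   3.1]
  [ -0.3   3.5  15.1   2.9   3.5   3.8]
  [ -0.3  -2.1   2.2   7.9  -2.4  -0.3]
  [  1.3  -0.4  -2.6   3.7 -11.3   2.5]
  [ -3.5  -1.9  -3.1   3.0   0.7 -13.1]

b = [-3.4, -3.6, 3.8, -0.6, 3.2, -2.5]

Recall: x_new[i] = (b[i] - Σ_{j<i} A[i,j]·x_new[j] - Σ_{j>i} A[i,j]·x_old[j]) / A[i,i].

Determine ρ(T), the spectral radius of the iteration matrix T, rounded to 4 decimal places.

0.5129

Diagonal D = diag(6, -9.1, 15.1, 7.9, -11.3, -13.1); L, U strict lower/upper.
T_GS = -(D+L)⁻¹U: row 0 first, T[0,3] = -(-0.6)/(6) = +0.1000; later rows by forward substitution.
  T[0,:] = [+0.0000 +0.1500 +0.1333 +0.1000 -0.2167 +0.3333]
  T[1,:] = [+0.0000 +0.0082 -0.3004 -0.0824 +0.1310 +0.3590]
  T[2,:] = [+0.0000 +0.0011 +0.0723 -0.1710 -0.2664 -0.3282]
  T[3,:] = [+0.0000 +0.0076 -0.0949 +0.0295 +0.4046 +0.2375]
  T[4,:] = [+0.0000 +0.0192 -0.0217 +0.0634 +0.1642 +0.4002]
  T[5,:] = [+0.0000 -0.0388 -0.0321 +0.0358 +0.2034 +0.0123]
|roots of det(T-λI)|: 0.5129, 0.2288, 0.1192, 0.1192, 0.0956, 0.0000.
ρ(T) = max|λ| = 0.5129; 0.5129 < 1 ⇒ converges.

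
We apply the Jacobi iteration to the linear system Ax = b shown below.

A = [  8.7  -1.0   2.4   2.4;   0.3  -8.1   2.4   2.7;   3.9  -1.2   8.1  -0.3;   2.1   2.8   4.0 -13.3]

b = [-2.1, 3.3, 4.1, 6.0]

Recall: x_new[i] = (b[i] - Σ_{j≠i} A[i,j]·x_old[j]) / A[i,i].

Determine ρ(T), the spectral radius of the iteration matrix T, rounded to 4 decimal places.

0.5213

A = D + L + U where D = diag(8.7, -8.1, 8.1, -13.3).
Jacobi T = -D⁻¹(L+U): T[1,2] = -(2.4)/(-8.1) = +0.2963; T[1,1] = 0.
  T[0,:] = [+0.0000, +0.1149, -0.2759, -0.2759]
  T[1,:] = [+0.0370, +0.0000, +0.2963, +0.3333]
  T[2,:] = [-0.4815, +0.1481, +0.0000, +0.0370]
  T[3,:] = [+0.1579, +0.2105, +0.3008, +0.0000]
|λ(T)| sorted: 0.5213, 0.3518, 0.3518, 0.1117.
ρ(T) = max|λ| = 0.5213; 0.5213 < 1 ⇒ converges.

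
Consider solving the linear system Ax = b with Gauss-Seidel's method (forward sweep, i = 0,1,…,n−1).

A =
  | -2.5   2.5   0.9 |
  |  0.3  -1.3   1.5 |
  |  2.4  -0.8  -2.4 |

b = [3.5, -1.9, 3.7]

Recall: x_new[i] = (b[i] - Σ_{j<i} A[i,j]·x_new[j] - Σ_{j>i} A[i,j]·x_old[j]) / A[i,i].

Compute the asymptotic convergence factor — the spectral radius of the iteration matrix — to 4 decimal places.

1.1671

Let D = diag(-2.5, -1.3, -2.4); L, U the strict triangles.
Gauss-Seidel: T = -(D+L)⁻¹U, row 0 first, T[0,2] = -(0.9)/(-2.5) = +0.3600; later rows by forward substitution.
  T[0,:] = [+0.0000 +1.0000 +0.3600]
  T[1,:] = [+0.0000 +0.2308 +1.2369]
  T[2,:] = [+0.0000 +0.9231 -0.0523]
eigenvalue magnitudes: 1.1671, 0.9886, 0.0000.
ρ = 1.1671; 1.1671 > 1, so it fails to converge.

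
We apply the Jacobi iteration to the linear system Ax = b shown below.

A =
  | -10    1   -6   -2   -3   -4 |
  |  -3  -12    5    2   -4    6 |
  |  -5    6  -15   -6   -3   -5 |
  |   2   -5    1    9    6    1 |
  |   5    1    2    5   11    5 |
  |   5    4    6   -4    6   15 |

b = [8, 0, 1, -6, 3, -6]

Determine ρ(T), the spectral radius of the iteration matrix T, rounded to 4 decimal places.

1.2953

Let D = diag(-10, -12, -15, 9, 11, 15); L, U the strict triangles.
T_J = -D⁻¹(L+U): T[3,2] = -(1)/(9) = -0.1111; T[3,3] = 0.
  T[0,:] = [+0.0000  +0.1000  -0.6000  -0.2000  -0.3000  -0.4000]
  T[1,:] = [-0.2500  +0.0000  +0.4167  +0.1667  -0.3333  +0.5000]
  T[2,:] = [-0.3333  +0.4000  +0.0000  -0.4000  -0.2000  -0.3333]
  T[3,:] = [-0.2222  +0.5556  -0.1111  +0.0000  -0.6667  -0.1111]
  T[4,:] = [-0.4545  -0.0909  -0.1818  -0.4545  +0.0000  -0.4545]
  T[5,:] = [-0.3333  -0.2667  -0.4000  +0.2667  -0.4000  +0.0000]
|eigenvalues of T|: 1.2953, 0.8947, 0.5168, 0.2486, 0.2486, 0.0789.
ρ = 1.2953; 1.2953 > 1 ⇒ diverges.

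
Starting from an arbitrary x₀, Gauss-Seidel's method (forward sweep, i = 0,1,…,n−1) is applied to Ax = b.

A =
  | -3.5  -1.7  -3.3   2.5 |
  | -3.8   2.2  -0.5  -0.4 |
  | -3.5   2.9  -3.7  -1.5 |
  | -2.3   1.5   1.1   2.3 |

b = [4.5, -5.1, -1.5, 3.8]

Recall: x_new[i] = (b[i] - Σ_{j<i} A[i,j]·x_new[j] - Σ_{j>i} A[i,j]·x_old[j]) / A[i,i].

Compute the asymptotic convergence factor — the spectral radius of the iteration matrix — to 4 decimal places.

Diagonal D = diag(-3.5, 2.2, -3.7, 2.3); L, U strict lower/upper.
Gauss-Seidel: T = -(D+L)⁻¹U, row 0 first, T[0,2] = -(-3.3)/(-3.5) = -0.9429; later rows by forward substitution.
  T[0,:] = [+0.0000  -0.4857  -0.9429  +0.7143]
  T[1,:] = [+0.0000  -0.8390  -1.4013  +1.4156]
  T[2,:] = [+0.0000  -0.1981  -0.2064  +0.0284]
  T[3,:] = [+0.0000  +0.1562  +0.0698  -0.2225]
|λ(T)| sorted: 1.3142, 0.2091, 0.1628, 0.0000.
ρ = 1.3142; 1.3142 > 1 ⇒ diverges.

1.3142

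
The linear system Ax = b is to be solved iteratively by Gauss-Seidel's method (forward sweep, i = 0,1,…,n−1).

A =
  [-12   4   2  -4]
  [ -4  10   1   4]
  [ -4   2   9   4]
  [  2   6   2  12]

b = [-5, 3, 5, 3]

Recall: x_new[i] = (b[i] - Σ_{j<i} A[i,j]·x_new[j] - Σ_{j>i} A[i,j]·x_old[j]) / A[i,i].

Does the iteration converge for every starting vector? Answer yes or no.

yes

Split A = D + L + U, D = diag(-12, 10, 9, 12).
T_GS = -(D+L)⁻¹U: row 0 first, T[0,3] = -(-4)/(-12) = -0.3333; later rows by forward substitution.
  T[0,:] = [+0.0000  +0.3333  +0.1667  -0.3333]
  T[1,:] = [+0.0000  +0.1333  -0.0333  -0.5333]
  T[2,:] = [+0.0000  +0.1185  +0.0815  -0.4741]
  T[3,:] = [+0.0000  -0.1420  -0.0247  +0.4012]
|roots of det(T-λI)|: 0.5857, 0.0819, 0.0515, 0.0000.
spectral radius ρ = 0.5857; 0.5857 < 1 ⇒ converges.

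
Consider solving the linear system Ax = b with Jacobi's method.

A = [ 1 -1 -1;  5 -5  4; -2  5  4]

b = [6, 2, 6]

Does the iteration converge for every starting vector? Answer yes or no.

Write A = D+L+U with D = diag(1, -5, 4).
Jacobi T = -D⁻¹(L+U): T[1,2] = -(4)/(-5) = +0.8000; T[1,1] = 0.
  T[0,:] = [+0.0000  +1.0000  +1.0000]
  T[1,:] = [+1.0000  +0.0000  +0.8000]
  T[2,:] = [+0.5000  -1.2500  +0.0000]
moduli |λ_i(T)| = 1.1216, 0.8706, 0.8706.
ρ = 1.1216; 1.1216 > 1 ⇒ diverges.

no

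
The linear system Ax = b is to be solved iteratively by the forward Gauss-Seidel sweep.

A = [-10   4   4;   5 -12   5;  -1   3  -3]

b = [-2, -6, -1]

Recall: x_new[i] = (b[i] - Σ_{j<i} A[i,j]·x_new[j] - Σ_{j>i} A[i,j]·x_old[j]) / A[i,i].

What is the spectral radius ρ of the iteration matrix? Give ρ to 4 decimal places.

0.5071

Diagonal D = diag(-10, -12, -3); L, U strict lower/upper.
Gauss-Seidel: T = -(D+L)⁻¹U, row 0 first, T[0,2] = -(4)/(-10) = +0.4000; later rows by forward substitution.
  T[0,:] = [+0.0000, +0.4000, +0.4000]
  T[1,:] = [+0.0000, +0.1667, +0.5833]
  T[2,:] = [+0.0000, +0.0333, +0.4500]
|λ(T)| sorted: 0.5071, 0.1096, 0.0000.
ρ(T) = max|λ| = 0.5071; 0.5071 < 1: convergent.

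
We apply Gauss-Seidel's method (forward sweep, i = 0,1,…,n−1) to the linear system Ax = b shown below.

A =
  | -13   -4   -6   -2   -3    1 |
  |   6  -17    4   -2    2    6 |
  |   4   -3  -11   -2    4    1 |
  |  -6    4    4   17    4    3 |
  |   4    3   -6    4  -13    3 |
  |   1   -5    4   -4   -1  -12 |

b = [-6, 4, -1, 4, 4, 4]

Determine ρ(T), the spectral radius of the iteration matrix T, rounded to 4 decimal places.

Split A = D + L + U, D = diag(-13, -17, -11, 17, -13, -12).
GS T = -(D+L)⁻¹U: row 0 first, T[0,3] = -(-2)/(-13) = -0.1538; later rows by forward substitution.
  T[0,:] = [+0.0000  -0.3077  -0.4615  -0.1538  -0.2308  +0.0769]
  T[1,:] = [+0.0000  -0.1086  +0.0724  -0.1719  +0.0362  +0.3801]
  T[2,:] = [+0.0000  -0.0823  -0.1876  -0.1909  +0.2698  +0.0152]
  T[3,:] = [+0.0000  -0.0637  -0.1358  +0.0311  -0.3888  -0.2423]
  T[4,:] = [+0.0000  -0.1014  -0.0805  +0.0106  -0.3068  +0.2606]
  T[5,:] = [+0.0000  +0.0219  -0.0792  -0.0160  +0.2108  -0.0878]
|λ(T)| sorted: 0.5040, 0.2808, 0.1838, 0.1838, 0.0125, 0.0000.
ρ(T) = max|λ| = 0.5040; 0.5040 < 1, so it converges for any x₀.

0.5040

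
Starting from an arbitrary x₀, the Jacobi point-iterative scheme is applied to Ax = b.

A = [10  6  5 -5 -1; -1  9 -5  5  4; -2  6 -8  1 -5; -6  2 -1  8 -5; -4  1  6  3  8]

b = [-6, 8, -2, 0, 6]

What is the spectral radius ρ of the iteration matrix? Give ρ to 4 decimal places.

Write A = D+L+U with D = diag(10, 9, -8, 8, 8).
Jacobi: T = -D⁻¹(L+U), T[2,4] = -(-5)/(-8) = -0.6250; T[2,2] = 0.
  T[0,:] = [+0.0000, -0.6000, -0.5000, +0.5000, +0.1000]
  T[1,:] = [+0.1111, +0.0000, +0.5556, -0.5556, -0.4444]
  T[2,:] = [-0.2500, +0.7500, +0.0000, +0.1250, -0.6250]
  T[3,:] = [+0.7500, -0.2500, +0.1250, +0.0000, +0.6250]
  T[4,:] = [+0.5000, -0.1250, -0.7500, -0.3750, +0.0000]
|λ(T)| sorted: 1.3932, 0.9839, 0.7189, 0.7189, 0.3994.
ρ = 1.3932; 1.3932 > 1: divergent.

1.3932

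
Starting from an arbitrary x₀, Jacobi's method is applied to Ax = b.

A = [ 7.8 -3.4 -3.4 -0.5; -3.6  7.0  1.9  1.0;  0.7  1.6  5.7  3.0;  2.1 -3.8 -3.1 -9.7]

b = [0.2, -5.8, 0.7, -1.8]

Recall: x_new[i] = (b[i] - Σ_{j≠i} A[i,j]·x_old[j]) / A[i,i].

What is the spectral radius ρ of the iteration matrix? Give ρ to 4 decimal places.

Let D = diag(7.8, 7, 5.7, -9.7); L, U the strict triangles.
Jacobi: T = -D⁻¹(L+U), T[1,3] = -(1)/(7) = -0.1429; T[1,1] = 0.
  T[0,:] = [+0.0000 +0.4359 +0.4359 +0.0641]
  T[1,:] = [+0.5143 +0.0000 -0.2714 -0.1429]
  T[2,:] = [-0.1228 -0.2807 +0.0000 -0.5263]
  T[3,:] = [+0.2165 -0.3918 -0.3196 +0.0000]
moduli |λ_i(T)| = 0.8620, 0.4387, 0.2691, 0.2691.
ρ = 0.8620; 0.8620 < 1 ⇒ converges.

0.8620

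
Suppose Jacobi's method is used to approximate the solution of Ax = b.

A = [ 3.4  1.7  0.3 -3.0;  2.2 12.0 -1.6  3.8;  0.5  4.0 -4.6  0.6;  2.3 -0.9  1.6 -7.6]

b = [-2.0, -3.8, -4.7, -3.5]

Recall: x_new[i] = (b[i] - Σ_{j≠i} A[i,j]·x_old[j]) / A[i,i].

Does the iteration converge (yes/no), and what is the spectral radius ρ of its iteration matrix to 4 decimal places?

Write A = D+L+U with D = diag(3.4, 12, -4.6, -7.6).
T_J = -D⁻¹(L+U): T[2,1] = -(4)/(-4.6) = +0.8696; T[2,2] = 0.
  T[0,:] = [+0.0000 -0.5000 -0.0882 +0.8824]
  T[1,:] = [-0.1833 +0.0000 +0.1333 -0.3167]
  T[2,:] = [+0.1087 +0.8696 +0.0000 +0.1304]
  T[3,:] = [+0.3026 -0.1184 +0.2105 +0.0000]
|eigenvalues of T|: 0.6716, 0.5027, 0.5027, 0.3309.
ρ(T) = max|λ| = 0.6716; 0.6716 < 1: convergent.

yes, ρ = 0.6716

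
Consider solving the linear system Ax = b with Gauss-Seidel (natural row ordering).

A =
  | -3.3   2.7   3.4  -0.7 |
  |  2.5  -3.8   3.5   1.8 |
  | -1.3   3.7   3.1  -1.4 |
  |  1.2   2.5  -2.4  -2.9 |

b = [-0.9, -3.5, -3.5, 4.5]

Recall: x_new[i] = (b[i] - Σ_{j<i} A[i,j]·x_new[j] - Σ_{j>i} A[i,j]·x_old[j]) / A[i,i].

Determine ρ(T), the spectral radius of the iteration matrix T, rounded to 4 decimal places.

1.2400

Diagonal D = diag(-3.3, -3.8, 3.1, -2.9); L, U strict lower/upper.
GS T = -(D+L)⁻¹U: row 0 first, T[0,1] = -(2.7)/(-3.3) = +0.8182; later rows by forward substitution.
  T[0,:] = [+0.0000, +0.8182, +1.0303, -0.2121]
  T[1,:] = [+0.0000, +0.5383, +1.5989, +0.3341]
  T[2,:] = [+0.0000, -0.2994, -1.4763, -0.0361]
  T[3,:] = [+0.0000, +1.0503, +3.0264, +0.2302]
eigenvalue magnitudes: 1.2400, 0.6955, 0.1633, 0.0000.
ρ = 1.2400; 1.2400 > 1 ⇒ diverges.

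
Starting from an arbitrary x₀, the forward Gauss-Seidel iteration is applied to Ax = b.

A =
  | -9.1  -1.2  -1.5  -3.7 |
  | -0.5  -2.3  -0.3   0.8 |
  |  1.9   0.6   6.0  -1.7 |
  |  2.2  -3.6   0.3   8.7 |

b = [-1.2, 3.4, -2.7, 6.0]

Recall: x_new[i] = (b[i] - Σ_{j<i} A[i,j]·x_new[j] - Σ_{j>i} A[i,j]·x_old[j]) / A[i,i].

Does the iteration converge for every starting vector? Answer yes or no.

yes

A = D + L + U where D = diag(-9.1, -2.3, 6, 8.7).
Gauss-Seidel: T = -(D+L)⁻¹U, row 0 first, T[0,3] = -(-3.7)/(-9.1) = -0.4066; later rows by forward substitution.
  T[0,:] = [+0.0000 -0.1319 -0.1648 -0.4066]
  T[1,:] = [+0.0000 +0.0287 -0.0946 +0.4362]
  T[2,:] = [+0.0000 +0.0389 +0.0617 +0.3685]
  T[3,:] = [+0.0000 +0.0439 +0.0004 +0.2706]
moduli |λ_i(T)| = 0.3148, 0.0897, 0.0436, 0.0000.
ρ(T) = max|λ| = 0.3148; 0.3148 < 1: convergent.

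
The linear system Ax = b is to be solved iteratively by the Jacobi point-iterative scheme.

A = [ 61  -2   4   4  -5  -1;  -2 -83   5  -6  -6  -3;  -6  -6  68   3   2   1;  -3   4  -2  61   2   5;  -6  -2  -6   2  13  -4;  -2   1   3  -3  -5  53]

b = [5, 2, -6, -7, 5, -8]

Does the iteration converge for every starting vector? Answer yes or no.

Split A = D + L + U, D = diag(61, -83, 68, 61, 13, 53).
T_J = -D⁻¹(L+U): T[0,1] = -(-2)/(61) = +0.0328; T[0,0] = 0.
  T[0,:] = [+0.0000 +0.0328 -0.0656 -0.0656 +0.0820 +0.0164]
  T[1,:] = [-0.0241 +0.0000 +0.0602 -0.0723 -0.0723 -0.0361]
  T[2,:] = [+0.0882 +0.0882 +0.0000 -0.0441 -0.0294 -0.0147]
  T[3,:] = [+0.0492 -0.0656 +0.0328 +0.0000 -0.0328 -0.0820]
  T[4,:] = [+0.4615 +0.1538 +0.4615 -0.1538 +0.0000 +0.3077]
  T[5,:] = [+0.0377 -0.0189 -0.0566 +0.0566 +0.0943 +0.0000]
moduli |λ_i(T)| = 0.2329, 0.1734, 0.0902, 0.0818, 0.0818, 0.0766.
spectral radius ρ = 0.2329; 0.2329 < 1, so it converges for any x₀.

yes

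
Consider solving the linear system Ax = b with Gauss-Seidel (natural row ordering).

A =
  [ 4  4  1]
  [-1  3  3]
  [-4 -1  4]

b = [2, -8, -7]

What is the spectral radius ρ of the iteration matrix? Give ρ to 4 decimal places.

A = D + L + U where D = diag(4, 3, 4).
Gauss-Seidel: T = -(D+L)⁻¹U, row 0 first, T[0,1] = -(4)/(4) = -1.0000; later rows by forward substitution.
  T[0,:] = [+0.0000  -1.0000  -0.2500]
  T[1,:] = [+0.0000  -0.3333  -1.0833]
  T[2,:] = [+0.0000  -1.0833  -0.5208]
|λ(T)| sorted: 1.5145, 0.6603, 0.0000.
ρ(T) = max|λ| = 1.5145; 1.5145 > 1, so it fails to converge.

1.5145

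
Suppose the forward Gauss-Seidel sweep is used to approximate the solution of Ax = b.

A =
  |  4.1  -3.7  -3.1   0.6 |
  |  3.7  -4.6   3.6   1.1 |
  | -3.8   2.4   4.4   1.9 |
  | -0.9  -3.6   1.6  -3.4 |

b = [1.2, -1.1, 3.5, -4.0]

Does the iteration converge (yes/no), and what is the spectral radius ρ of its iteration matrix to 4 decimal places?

no, ρ = 1.4935

Write A = D+L+U with D = diag(4.1, -4.6, 4.4, -3.4).
GS T = -(D+L)⁻¹U: row 0 first, T[0,2] = -(-3.1)/(4.1) = +0.7561; later rows by forward substitution.
  T[0,:] = [+0.0000 +0.9024 +0.7561 -0.1463]
  T[1,:] = [+0.0000 +0.7259 +1.3908 +0.1214]
  T[2,:] = [+0.0000 +0.3834 -0.1056 -0.6244]
  T[3,:] = [+0.0000 -0.8270 -1.7224 -0.3837]
|eigenvalues of T|: 1.4935, 1.2123, 0.0446, 0.0000.
ρ = 1.4935; 1.4935 > 1 ⇒ diverges.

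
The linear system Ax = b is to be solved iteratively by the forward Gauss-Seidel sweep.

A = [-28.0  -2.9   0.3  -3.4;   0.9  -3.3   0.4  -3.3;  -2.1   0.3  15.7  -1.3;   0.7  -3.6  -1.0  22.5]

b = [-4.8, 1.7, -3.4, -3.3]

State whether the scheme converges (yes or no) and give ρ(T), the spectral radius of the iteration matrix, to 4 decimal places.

Diagonal D = diag(-28, -3.3, 15.7, 22.5); L, U strict lower/upper.
Gauss-Seidel: T = -(D+L)⁻¹U, row 0 first, T[0,1] = -(-2.9)/(-28) = -0.1036; later rows by forward substitution.
  T[0,:] = [+0.0000, -0.1036, +0.0107, -0.1214]
  T[1,:] = [+0.0000, -0.0282, +0.1241, -1.0331]
  T[2,:] = [+0.0000, -0.0133, -0.0009, +0.0863]
  T[3,:] = [+0.0000, -0.0019, +0.0195, -0.1577]
moduli |λ_i(T)| = 0.1702, 0.0244, 0.0078, 0.0000.
ρ(T) = max|λ| = 0.1702; 0.1702 < 1 ⇒ converges.

yes, ρ = 0.1702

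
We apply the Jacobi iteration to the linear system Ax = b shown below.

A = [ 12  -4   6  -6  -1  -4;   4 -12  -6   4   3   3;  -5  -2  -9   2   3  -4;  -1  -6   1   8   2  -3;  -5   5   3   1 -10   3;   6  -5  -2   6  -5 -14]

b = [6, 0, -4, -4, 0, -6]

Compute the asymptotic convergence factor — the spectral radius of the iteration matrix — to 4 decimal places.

1.2091

A = D + L + U where D = diag(12, -12, -9, 8, -10, -14).
Jacobi T = -D⁻¹(L+U): T[4,1] = -(5)/(-10) = +0.5000; T[4,4] = 0.
  T[0,:] = [+0.0000 +0.3333 -0.5000 +0.5000 +0.0833 +0.3333]
  T[1,:] = [+0.3333 +0.0000 -0.5000 +0.3333 +0.2500 +0.2500]
  T[2,:] = [-0.5556 -0.2222 +0.0000 +0.2222 +0.3333 -0.4444]
  T[3,:] = [+0.1250 +0.7500 -0.1250 +0.0000 -0.2500 +0.3750]
  T[4,:] = [-0.5000 +0.5000 +0.3000 +0.1000 +0.0000 +0.3000]
  T[5,:] = [+0.4286 -0.3571 -0.1429 +0.4286 -0.3571 +0.0000]
eigenvalue magnitudes: 1.2091, 0.8755, 0.4362, 0.3552, 0.3552, 0.2182.
spectral radius ρ = 1.2091; 1.2091 > 1: divergent.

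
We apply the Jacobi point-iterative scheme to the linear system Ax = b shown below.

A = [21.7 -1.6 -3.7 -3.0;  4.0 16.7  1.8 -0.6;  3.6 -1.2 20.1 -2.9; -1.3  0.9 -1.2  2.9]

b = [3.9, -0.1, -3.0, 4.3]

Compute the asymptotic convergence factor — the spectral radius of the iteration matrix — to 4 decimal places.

Split A = D + L + U, D = diag(21.7, 16.7, 20.1, 2.9).
Jacobi: T = -D⁻¹(L+U), T[3,0] = -(-1.3)/(2.9) = +0.4483; T[3,3] = 0.
  T[0,:] = [+0.0000  +0.0737  +0.1705  +0.1382]
  T[1,:] = [-0.2395  +0.0000  -0.1078  +0.0359]
  T[2,:] = [-0.1791  +0.0597  +0.0000  +0.1443]
  T[3,:] = [+0.4483  -0.3103  +0.4138  +0.0000]
|eigenvalues of T|: 0.3361, 0.2051, 0.2051, 0.0530.
ρ(T) = max|λ| = 0.3361; 0.3361 < 1: convergent.

0.3361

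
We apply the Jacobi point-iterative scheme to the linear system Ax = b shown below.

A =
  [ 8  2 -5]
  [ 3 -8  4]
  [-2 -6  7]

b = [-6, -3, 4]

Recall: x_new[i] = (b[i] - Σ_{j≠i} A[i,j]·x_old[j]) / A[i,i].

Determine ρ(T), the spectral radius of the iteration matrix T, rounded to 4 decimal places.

Diagonal D = diag(8, -8, 7); L, U strict lower/upper.
T_J = -D⁻¹(L+U): T[0,1] = -(2)/(8) = -0.2500; T[0,0] = 0.
  T[0,:] = [+0.0000 -0.2500 +0.6250]
  T[1,:] = [+0.3750 +0.0000 +0.5000]
  T[2,:] = [+0.2857 +0.8571 +0.0000]
moduli |λ_i(T)| = 0.8423, 0.4428, 0.4428.
spectral radius ρ = 0.8423; 0.8423 < 1 ⇒ converges.

0.8423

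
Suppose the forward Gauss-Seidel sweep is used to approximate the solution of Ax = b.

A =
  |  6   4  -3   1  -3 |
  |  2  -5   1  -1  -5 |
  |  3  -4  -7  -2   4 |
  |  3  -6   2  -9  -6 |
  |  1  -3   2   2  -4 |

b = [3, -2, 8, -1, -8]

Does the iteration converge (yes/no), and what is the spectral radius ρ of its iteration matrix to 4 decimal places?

A = D + L + U where D = diag(6, -5, -7, -9, -4).
T_GS = -(D+L)⁻¹U: row 0 first, T[0,4] = -(-3)/(6) = +0.5000; later rows by forward substitution.
  T[0,:] = [+0.0000, -0.6667, +0.5000, -0.1667, +0.5000]
  T[1,:] = [+0.0000, -0.2667, +0.4000, -0.2667, -0.8000]
  T[2,:] = [+0.0000, -0.1333, -0.0143, -0.2048, +1.2429]
  T[3,:] = [+0.0000, -0.0741, -0.1032, +0.0767, +0.3095]
  T[4,:] = [+0.0000, -0.0704, -0.2337, +0.0943, +1.5012]
|eigenvalues of T|: 1.3227, 0.2867, 0.2437, 0.0687, 0.0000.
spectral radius ρ = 1.3227; 1.3227 > 1, so it fails to converge.

no, ρ = 1.3227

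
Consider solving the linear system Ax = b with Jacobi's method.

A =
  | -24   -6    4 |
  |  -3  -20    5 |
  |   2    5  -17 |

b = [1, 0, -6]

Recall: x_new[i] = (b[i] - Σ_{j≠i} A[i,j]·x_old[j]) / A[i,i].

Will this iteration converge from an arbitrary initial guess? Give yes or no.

yes

Write A = D+L+U with D = diag(-24, -20, -17).
Jacobi T = -D⁻¹(L+U): T[2,0] = -(2)/(-17) = +0.1176; T[2,2] = 0.
  T[0,:] = [+0.0000, -0.2500, +0.1667]
  T[1,:] = [-0.1500, +0.0000, +0.2500]
  T[2,:] = [+0.1176, +0.2941, +0.0000]
|roots of det(T-λI)|: 0.4082, 0.2792, 0.1290.
spectral radius ρ = 0.4082; 0.4082 < 1, so it converges for any x₀.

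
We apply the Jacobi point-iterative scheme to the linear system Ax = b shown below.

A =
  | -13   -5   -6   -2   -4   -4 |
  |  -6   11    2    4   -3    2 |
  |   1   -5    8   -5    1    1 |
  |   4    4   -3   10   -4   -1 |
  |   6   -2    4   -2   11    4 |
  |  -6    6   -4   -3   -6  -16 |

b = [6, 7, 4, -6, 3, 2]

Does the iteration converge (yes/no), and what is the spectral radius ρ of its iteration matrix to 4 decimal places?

Write A = D+L+U with D = diag(-13, 11, 8, 10, 11, -16).
Jacobi: T = -D⁻¹(L+U), T[0,2] = -(-6)/(-13) = -0.4615; T[0,0] = 0.
  T[0,:] = [+0.0000  -0.3846  -0.4615  -0.1538  -0.3077  -0.3077]
  T[1,:] = [+0.5455  +0.0000  -0.1818  -0.3636  +0.2727  -0.1818]
  T[2,:] = [-0.1250  +0.6250  +0.0000  +0.6250  -0.1250  -0.1250]
  T[3,:] = [-0.4000  -0.4000  +0.3000  +0.0000  +0.4000  +0.1000]
  T[4,:] = [-0.5455  +0.1818  -0.3636  +0.1818  +0.0000  -0.3636]
  T[5,:] = [-0.3750  +0.3750  -0.2500  -0.1875  -0.3750  +0.0000]
|roots of det(T-λI)|: 1.1219, 0.6245, 0.5917, 0.5917, 0.1837, 0.1097.
spectral radius ρ = 1.1219; 1.1219 > 1: divergent.

no, ρ = 1.1219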